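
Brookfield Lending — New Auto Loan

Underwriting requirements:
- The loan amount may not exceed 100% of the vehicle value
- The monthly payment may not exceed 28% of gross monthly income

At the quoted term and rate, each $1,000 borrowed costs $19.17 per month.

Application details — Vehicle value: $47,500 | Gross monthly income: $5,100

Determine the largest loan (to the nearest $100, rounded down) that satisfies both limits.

$47,500

Payment cap: 28% × $5,100 = $1,428/month.
At $19.17 per $1,000, that supports 1,428/19.17 × 1,000 ≈ $74,491 → $74,400.
LTV cap: 100% × $47,500 = $47,500 → $47,500.
Binding constraint: loan-to-value.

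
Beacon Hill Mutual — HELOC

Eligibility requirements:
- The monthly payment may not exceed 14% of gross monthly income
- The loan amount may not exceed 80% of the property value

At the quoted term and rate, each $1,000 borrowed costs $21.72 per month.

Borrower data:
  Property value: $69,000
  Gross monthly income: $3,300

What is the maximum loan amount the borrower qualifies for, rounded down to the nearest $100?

Payment cap: 14% × $3,300 = $462/month.
At $21.72 per $1,000, that supports 462/21.72 × 1,000 ≈ $21,270 → $21,200.
LTV cap: 80% × $69,000 = $55,200 → $55,200.
Binding constraint: payment-to-income.

$21,200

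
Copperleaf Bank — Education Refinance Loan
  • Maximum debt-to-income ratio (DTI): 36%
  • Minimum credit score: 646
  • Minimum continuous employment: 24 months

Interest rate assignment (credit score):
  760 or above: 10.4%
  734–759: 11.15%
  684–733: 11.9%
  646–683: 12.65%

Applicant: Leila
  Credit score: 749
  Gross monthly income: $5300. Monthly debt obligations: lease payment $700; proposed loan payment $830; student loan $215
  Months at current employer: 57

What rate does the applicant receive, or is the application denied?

Approved at 11.15%

Credit score 749 ≥ 646 (meets minimum)
Employment 57 ≥ 24 months
Total monthly debts = (700 + 830 + 215) = 1,745. Debt-to-income = 1,745/5,300 = 32.9% — meets 36% limit
All requirements met. Score 749 falls in the 734–759 tier → 11.15%.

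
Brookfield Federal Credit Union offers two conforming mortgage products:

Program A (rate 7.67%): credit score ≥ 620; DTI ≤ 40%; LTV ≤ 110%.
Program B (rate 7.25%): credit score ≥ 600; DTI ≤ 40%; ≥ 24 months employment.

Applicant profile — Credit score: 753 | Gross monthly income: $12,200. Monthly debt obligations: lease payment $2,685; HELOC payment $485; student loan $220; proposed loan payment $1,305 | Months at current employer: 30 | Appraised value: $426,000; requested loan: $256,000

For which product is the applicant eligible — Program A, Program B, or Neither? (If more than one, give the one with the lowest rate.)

Program B

Total debts = (2,685 + 485 + 220 + 1,305) = 4,695; DTI = 4,695/12,200 = 38.5%.
LTV = 256,000/426,000 = 60.1%.
Program A: score 753 ≥ 620; DTI 38.5% ≤ 40%; LTV 60.1% ≤ 110% → qualifies.
Program B: score 753 ≥ 600; DTI 38.5% ≤ 40%; employment 30 ≥ 24 mo → qualifies.
Qualifying: Program A, Program B. Lowest rate is 7.25% → Program B.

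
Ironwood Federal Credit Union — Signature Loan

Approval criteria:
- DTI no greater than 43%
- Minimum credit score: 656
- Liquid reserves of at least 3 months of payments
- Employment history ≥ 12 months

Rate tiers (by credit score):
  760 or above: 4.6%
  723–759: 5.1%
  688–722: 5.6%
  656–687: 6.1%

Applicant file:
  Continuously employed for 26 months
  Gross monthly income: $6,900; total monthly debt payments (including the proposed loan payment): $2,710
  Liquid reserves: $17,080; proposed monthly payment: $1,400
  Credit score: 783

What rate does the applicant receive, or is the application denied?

Credit score 783 ≥ 656 (meets minimum)
Employment 26 ≥ 12 months
Reserves: 17,080 ÷ 1,400 = 12.2 months (meets 3-month minimum)
Debt-to-income = 2,710/6,900 = 39.3% — meets 43% limit
All requirements met. Score 783 falls in the 760 or above tier → 4.6%.

Approved at 4.6%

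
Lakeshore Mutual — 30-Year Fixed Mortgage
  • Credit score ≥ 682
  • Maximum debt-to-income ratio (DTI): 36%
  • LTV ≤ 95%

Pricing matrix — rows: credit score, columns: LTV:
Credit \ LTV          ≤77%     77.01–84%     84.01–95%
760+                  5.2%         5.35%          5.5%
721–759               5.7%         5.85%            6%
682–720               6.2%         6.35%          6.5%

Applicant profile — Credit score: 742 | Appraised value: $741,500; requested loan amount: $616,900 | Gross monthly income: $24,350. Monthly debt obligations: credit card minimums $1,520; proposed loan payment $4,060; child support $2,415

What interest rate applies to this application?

5.85%

Credit score 742 ≥ 682; Total monthly debts = (1,520 + 4,060 + 2,415) = 7,995. Debt-to-income = 7,995/24,350 = 32.8% — meets 36% limit
LTV: 616,900 ÷ 741,500 = 83.2%, within 95% cap
Row: 742 falls in 721–759. Column: 83.2% falls in 77.01–84%. Rate = 5.85%.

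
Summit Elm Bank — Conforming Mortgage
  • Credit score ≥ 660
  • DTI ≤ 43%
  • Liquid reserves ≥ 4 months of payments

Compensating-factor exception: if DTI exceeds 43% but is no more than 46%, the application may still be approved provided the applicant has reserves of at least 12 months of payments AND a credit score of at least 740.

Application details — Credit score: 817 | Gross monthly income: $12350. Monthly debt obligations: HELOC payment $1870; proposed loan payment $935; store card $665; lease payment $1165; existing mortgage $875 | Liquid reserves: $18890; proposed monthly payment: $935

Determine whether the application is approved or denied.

Credit score 817 ≥ 660 (meets base)
Total debts = (1,870 + 935 + 665 + 1,165 + 875) = 5,510. DTI = 5,510/12,350 = 44.6% > 43% — standard DTI limit exceeded.
Reserves = 18,890/935 = 20.2 months ≥ 4
44.6% falls in the override range (43%–46%), so the compensating-factor test applies.
Reserves 20.2 ≥ 12 months; credit score 817 ≥ 740.
Both compensating conditions met → exception applies.

Approved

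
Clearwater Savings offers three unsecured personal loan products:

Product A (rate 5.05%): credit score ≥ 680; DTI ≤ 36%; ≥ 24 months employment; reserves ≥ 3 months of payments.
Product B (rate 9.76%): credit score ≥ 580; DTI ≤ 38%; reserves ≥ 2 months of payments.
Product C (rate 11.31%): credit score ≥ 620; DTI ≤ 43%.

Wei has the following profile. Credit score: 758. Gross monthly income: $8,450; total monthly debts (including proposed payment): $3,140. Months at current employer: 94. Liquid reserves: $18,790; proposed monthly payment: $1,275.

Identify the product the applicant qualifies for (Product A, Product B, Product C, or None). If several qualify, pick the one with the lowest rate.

Product B

DTI = 3,140/8,450 = 37.2%.
Reserves = 18,790/1,275 = 14.7 months.
Product A: score 758 ≥ 680; DTI 37.2% > 36%; employment 94 ≥ 24 mo; reserves 14.7 ≥ 3 mo → does not qualify.
Product B: score 758 ≥ 580; DTI 37.2% ≤ 38%; reserves 14.7 ≥ 2 mo → qualifies.
Product C: score 758 ≥ 620; DTI 37.2% ≤ 43% → qualifies.
Qualifying: Product B, Product C. Lowest rate is 9.76% → Product B.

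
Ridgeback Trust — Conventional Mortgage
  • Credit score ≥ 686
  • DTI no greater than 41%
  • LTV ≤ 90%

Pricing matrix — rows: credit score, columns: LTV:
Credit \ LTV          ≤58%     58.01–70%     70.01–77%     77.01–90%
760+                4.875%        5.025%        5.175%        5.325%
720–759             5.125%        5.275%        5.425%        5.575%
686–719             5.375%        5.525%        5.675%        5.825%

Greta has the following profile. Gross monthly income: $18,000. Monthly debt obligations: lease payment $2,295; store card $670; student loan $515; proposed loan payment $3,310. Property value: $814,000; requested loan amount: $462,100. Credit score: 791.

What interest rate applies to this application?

Credit score 791 ≥ 686; Total monthly debts = (2,295 + 670 + 515 + 3,310) = 6,790. DTI: 6,790 ÷ 18,000 = 37.7%, within the 41% cap
LTV: 462,100 ÷ 814,000 = 56.8%, within 90% cap
Credit 791 → row 760+; LTV 56.8% → column ≤58%. Grid cell → 4.875%.

4.875%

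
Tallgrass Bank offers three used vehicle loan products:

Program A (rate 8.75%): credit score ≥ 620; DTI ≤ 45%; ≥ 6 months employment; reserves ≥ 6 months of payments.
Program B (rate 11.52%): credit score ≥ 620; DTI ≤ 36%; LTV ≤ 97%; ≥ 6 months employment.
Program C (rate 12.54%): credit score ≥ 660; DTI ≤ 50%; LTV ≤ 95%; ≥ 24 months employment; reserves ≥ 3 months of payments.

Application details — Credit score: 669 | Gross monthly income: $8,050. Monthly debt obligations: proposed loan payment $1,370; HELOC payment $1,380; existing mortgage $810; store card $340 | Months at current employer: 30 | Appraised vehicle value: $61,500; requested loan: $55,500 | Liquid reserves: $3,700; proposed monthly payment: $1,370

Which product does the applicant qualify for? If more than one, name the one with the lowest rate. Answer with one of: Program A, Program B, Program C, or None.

None

Total debts = (1,370 + 1,380 + 810 + 340) = 3,900; DTI = 3,900/8,050 = 48.4%.
LTV = 55,500/61,500 = 90.2%.
Reserves = 3,700/1,370 = 2.7 months.
Program A: score 669 ≥ 620; DTI 48.4% > 45%; employment 30 ≥ 6 mo; reserves 2.7 < 6 mo → does not qualify.
Program B: score 669 ≥ 620; DTI 48.4% > 36%; LTV 90.2% ≤ 97%; employment 30 ≥ 6 mo → does not qualify.
Program C: score 669 ≥ 660; DTI 48.4% ≤ 50%; LTV 90.2% ≤ 95%; employment 30 ≥ 24 mo; reserves 2.7 < 3 mo → does not qualify.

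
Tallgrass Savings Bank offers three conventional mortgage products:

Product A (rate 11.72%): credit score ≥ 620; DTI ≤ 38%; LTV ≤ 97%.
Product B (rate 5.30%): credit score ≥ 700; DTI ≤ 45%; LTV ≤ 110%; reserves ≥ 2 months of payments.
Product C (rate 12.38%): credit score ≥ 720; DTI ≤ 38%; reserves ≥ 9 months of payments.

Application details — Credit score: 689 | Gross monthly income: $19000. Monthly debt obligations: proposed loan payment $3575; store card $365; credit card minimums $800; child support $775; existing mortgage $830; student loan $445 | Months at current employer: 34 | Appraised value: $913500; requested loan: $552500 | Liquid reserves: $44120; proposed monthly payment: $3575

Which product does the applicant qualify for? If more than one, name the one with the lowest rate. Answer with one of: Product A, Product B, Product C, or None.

Total debts = (3,575 + 365 + 800 + 775 + 830 + 445) = 6,790; DTI = 6,790/19,000 = 35.7%.
LTV = 552,500/913,500 = 60.5%.
Reserves = 44,120/3,575 = 12.3 months.
Product A: score 689 ≥ 620; DTI 35.7% ≤ 38%; LTV 60.5% ≤ 97% → qualifies.
Product B: score 689 < 700; DTI 35.7% ≤ 45%; LTV 60.5% ≤ 110%; reserves 12.3 ≥ 2 mo → does not qualify.
Product C: score 689 < 720; DTI 35.7% ≤ 38%; reserves 12.3 ≥ 9 mo → does not qualify.

Product A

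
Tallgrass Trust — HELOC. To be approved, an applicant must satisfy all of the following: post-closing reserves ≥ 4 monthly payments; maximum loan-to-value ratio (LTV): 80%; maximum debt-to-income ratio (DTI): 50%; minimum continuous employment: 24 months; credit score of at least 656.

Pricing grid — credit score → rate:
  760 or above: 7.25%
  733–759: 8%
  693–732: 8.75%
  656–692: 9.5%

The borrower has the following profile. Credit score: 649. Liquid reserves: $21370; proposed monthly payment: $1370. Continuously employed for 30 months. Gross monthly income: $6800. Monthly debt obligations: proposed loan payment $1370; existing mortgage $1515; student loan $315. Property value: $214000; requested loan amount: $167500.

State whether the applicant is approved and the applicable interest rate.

Denied

Credit score 649 < 656 (below minimum)
Employment 30 ≥ 24 months
Reserves: 21,370 ÷ 1,370 = 15.6 months (meets 4-month minimum)
Loan-to-value = 167,500/214,000 = 78.3% — pass (80% max)
Total monthly debts = (1,370 + 1,515 + 315) = 3,200. DTI: 3,200 ÷ 6,800 = 47.1%, within the 50% cap
Not all requirements met → denied.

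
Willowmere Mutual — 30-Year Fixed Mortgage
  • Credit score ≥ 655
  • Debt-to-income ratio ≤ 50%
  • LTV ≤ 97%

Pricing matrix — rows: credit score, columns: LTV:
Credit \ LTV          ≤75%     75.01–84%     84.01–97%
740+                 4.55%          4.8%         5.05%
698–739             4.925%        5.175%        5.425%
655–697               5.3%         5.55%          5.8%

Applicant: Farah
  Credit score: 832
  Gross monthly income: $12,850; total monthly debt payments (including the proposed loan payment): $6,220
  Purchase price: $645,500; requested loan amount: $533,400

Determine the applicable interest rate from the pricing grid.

Credit score 832 ≥ 655; Debt-to-income = 6,220/12,850 = 48.4% — meets 50% limit
LTV = 533,400/645,500 = 82.6% ≤ 97%
Score 832 is in the 740+ band; LTV 82.6% is in the 75.01–84% band → 4.8%.

4.8%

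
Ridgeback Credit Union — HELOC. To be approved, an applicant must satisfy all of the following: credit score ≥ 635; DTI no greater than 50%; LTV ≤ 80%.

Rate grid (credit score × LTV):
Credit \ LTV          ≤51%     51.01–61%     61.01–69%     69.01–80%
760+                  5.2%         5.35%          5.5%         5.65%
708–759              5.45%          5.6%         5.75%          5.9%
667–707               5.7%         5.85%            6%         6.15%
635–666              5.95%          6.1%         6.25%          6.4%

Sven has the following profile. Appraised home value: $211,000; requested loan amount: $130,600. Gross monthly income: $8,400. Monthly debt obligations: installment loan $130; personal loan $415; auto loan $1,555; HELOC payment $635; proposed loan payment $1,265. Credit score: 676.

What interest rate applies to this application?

6%

Credit score 676 ≥ 635; Total monthly debts = (130 + 415 + 1,555 + 635 + 1,265) = 4,000. Debt-to-income = 4,000/8,400 = 47.6% — meets 50% limit
LTV: 130,600 ÷ 211,000 = 61.9%, within 80% cap
Score 676 is in the 667–707 band; LTV 61.9% is in the 61.01–69% band → 6%.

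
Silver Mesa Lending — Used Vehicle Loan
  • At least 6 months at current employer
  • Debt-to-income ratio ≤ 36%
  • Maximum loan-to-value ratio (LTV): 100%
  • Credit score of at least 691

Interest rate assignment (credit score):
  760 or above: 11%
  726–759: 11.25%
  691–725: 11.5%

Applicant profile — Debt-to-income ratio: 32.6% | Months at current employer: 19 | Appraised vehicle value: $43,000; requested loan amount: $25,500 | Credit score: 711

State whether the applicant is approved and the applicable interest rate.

Approved at 11.5%

Credit score 711 ≥ 691 (meets minimum)
DTI 32.6% is within the 36% limit
Loan-to-value = 25,500/43,000 = 59.3% — pass (100% max)
Employment 19 ≥ 6 months
All requirements met. Score 711 falls in the 691–725 tier → 11.5%.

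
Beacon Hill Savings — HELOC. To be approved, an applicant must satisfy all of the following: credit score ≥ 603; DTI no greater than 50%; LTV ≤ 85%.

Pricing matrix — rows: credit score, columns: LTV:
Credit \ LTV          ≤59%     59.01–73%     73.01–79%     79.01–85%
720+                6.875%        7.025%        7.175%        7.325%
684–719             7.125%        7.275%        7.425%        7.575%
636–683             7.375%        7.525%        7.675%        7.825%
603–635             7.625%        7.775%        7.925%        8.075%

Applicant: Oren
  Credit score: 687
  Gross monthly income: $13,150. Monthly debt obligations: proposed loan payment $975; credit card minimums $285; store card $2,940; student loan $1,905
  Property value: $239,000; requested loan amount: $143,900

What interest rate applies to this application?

7.275%

Credit score 687 ≥ 603; Total monthly debts = (975 + 285 + 2,940 + 1,905) = 6,105. DTI = 6,105/13,150 = 46.4% ≤ 50%
Loan-to-value = 143,900/239,000 = 60.2% — pass (85% max)
Row: 687 falls in 684–719. Column: 60.2% falls in 59.01–73%. Rate = 7.275%.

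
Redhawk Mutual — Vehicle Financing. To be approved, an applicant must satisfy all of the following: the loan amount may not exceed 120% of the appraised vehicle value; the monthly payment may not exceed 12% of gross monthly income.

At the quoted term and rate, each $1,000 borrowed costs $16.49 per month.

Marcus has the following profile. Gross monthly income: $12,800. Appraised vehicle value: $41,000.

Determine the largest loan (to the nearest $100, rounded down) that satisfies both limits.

Payment cap: 12% × $12,800 = $1,536/month.
At $16.49 per $1,000, that supports 1,536/16.49 × 1,000 ≈ $93,147 → $93,100.
LTV cap: 120% × $41,000 = $49,200 → $49,200.
Binding constraint: loan-to-value.

$49,200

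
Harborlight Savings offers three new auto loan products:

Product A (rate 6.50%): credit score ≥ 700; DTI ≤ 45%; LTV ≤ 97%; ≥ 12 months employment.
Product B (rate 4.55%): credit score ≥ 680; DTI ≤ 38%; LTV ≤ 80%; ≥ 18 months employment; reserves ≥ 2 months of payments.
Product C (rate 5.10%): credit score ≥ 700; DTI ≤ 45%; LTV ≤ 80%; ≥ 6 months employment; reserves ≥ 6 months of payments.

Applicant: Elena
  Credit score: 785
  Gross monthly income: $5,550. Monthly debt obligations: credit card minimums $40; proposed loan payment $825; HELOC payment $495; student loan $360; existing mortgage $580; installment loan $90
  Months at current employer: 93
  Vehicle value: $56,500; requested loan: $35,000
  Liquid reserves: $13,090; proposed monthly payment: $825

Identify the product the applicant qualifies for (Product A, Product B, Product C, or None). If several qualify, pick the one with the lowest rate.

Total debts = (40 + 825 + 495 + 360 + 580 + 90) = 2,390; DTI = 2,390/5,550 = 43.1%.
LTV = 35,000/56,500 = 61.9%.
Reserves = 13,090/825 = 15.9 months.
Product A: score 785 ≥ 700; DTI 43.1% ≤ 45%; LTV 61.9% ≤ 97%; employment 93 ≥ 12 mo → qualifies.
Product B: score 785 ≥ 680; DTI 43.1% > 38%; LTV 61.9% ≤ 80%; employment 93 ≥ 18 mo; reserves 15.9 ≥ 2 mo → does not qualify.
Product C: score 785 ≥ 700; DTI 43.1% ≤ 45%; LTV 61.9% ≤ 80%; employment 93 ≥ 6 mo; reserves 15.9 ≥ 6 mo → qualifies.
Qualifying: Product A, Product C. Lowest rate is 5.10% → Product C.

Product C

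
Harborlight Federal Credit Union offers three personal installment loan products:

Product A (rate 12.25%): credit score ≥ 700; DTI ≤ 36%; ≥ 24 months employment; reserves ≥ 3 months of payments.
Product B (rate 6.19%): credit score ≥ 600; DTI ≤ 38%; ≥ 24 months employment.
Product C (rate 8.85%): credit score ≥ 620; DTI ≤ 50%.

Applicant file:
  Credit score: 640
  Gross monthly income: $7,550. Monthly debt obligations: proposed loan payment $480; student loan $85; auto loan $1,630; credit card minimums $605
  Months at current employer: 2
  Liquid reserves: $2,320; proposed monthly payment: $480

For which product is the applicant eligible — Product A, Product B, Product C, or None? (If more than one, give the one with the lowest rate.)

Total debts = (480 + 85 + 1,630 + 605) = 2,800; DTI = 2,800/7,550 = 37.1%.
Reserves = 2,320/480 = 4.8 months.
Product A: score 640 < 700; DTI 37.1% > 36%; employment 2 < 24 mo; reserves 4.8 ≥ 3 mo → does not qualify.
Product B: score 640 ≥ 600; DTI 37.1% ≤ 38%; employment 2 < 24 mo → does not qualify.
Product C: score 640 ≥ 620; DTI 37.1% ≤ 50% → qualifies.

Product C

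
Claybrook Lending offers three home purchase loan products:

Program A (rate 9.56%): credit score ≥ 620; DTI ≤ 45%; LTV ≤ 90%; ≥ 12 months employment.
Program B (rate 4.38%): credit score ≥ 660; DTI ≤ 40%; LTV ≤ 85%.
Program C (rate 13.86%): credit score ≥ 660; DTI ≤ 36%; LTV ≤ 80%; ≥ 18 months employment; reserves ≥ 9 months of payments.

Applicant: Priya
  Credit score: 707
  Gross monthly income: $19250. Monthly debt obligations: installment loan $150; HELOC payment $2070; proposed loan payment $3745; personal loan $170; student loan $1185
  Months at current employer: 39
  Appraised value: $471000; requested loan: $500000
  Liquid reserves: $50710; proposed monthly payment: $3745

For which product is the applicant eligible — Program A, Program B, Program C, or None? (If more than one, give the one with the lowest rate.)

Total debts = (150 + 2,070 + 3,745 + 170 + 1,185) = 7,320; DTI = 7,320/19,250 = 38%.
LTV = 500,000/471,000 = 106.2%.
Reserves = 50,710/3,745 = 13.5 months.
Program A: score 707 ≥ 620; DTI 38% ≤ 45%; LTV 106.2% > 90%; employment 39 ≥ 12 mo → does not qualify.
Program B: score 707 ≥ 660; DTI 38% ≤ 40%; LTV 106.2% > 85% → does not qualify.
Program C: score 707 ≥ 660; DTI 38% > 36%; LTV 106.2% > 80%; employment 39 ≥ 18 mo; reserves 13.5 ≥ 9 mo → does not qualify.

None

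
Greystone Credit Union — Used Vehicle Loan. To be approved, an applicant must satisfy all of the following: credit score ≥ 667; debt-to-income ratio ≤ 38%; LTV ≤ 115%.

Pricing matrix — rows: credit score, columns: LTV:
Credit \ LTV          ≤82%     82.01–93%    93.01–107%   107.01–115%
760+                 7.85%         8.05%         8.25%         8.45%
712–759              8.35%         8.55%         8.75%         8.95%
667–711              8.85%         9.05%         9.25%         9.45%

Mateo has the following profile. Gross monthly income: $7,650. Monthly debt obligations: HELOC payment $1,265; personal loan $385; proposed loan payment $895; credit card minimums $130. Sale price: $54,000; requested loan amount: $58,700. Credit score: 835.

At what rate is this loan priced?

8.45%

Credit score 835 ≥ 667; Total monthly debts = (1,265 + 385 + 895 + 130) = 2,675. Debt-to-income = 2,675/7,650 = 35% — meets 38% limit
LTV = 58,700/54,000 = 108.7% ≤ 115%
Row: 835 falls in 760+. Column: 108.7% falls in 107.01–115%. Rate = 8.45%.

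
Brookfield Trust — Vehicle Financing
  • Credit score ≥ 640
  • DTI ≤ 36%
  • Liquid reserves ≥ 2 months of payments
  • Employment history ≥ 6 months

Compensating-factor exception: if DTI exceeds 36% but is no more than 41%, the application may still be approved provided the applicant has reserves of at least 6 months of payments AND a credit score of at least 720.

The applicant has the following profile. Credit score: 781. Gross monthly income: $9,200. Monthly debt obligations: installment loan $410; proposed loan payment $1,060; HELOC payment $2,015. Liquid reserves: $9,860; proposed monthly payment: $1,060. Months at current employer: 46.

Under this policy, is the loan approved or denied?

Approved

Credit score 781 ≥ 640 (meets base)
Total debts = (410 + 1,060 + 2,015) = 3,485. DTI = 3,485/9,200 = 37.9% > 36% — standard DTI limit exceeded.
Reserves: 9,860 ÷ 1,060 = 9.3 months (meets 2-month minimum)
Employment 46 ≥ 6 months
37.9% falls in the override range (36%–41%), so the compensating-factor test applies.
Reserves 9.3 ≥ 6 months; credit score 781 ≥ 720.
Both override conditions satisfied; DTI exception granted.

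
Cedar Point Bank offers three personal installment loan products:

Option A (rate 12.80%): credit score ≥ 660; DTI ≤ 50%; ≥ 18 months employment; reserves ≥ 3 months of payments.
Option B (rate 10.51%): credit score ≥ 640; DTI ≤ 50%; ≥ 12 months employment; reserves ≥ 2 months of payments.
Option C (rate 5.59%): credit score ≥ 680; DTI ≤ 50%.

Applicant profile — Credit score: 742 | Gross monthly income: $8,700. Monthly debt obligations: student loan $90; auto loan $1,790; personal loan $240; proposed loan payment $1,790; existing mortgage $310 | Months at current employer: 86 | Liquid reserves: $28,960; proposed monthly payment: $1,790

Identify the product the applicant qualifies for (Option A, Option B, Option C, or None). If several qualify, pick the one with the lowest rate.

Total debts = (90 + 1,790 + 240 + 1,790 + 310) = 4,220; DTI = 4,220/8,700 = 48.5%.
Reserves = 28,960/1,790 = 16.2 months.
Option A: score 742 ≥ 660; DTI 48.5% ≤ 50%; employment 86 ≥ 18 mo; reserves 16.2 ≥ 3 mo → qualifies.
Option B: score 742 ≥ 640; DTI 48.5% ≤ 50%; employment 86 ≥ 12 mo; reserves 16.2 ≥ 2 mo → qualifies.
Option C: score 742 ≥ 680; DTI 48.5% ≤ 50% → qualifies.
Qualifying: Option A, Option B, Option C. Lowest rate is 5.59% → Option C.

Option C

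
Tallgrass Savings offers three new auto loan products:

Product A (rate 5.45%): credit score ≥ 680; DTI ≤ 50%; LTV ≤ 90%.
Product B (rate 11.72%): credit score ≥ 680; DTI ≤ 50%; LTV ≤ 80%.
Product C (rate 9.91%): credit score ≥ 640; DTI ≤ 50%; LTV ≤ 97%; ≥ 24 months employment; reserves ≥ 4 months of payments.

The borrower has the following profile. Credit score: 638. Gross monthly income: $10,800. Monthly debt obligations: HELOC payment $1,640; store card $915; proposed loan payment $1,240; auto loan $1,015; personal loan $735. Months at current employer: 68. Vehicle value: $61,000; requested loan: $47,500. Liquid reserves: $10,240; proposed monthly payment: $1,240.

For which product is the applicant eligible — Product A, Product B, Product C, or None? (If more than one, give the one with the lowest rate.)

None

Total debts = (1,640 + 915 + 1,240 + 1,015 + 735) = 5,545; DTI = 5,545/10,800 = 51.3%.
LTV = 47,500/61,000 = 77.9%.
Reserves = 10,240/1,240 = 8.3 months.
Product A: score 638 < 680; DTI 51.3% > 50%; LTV 77.9% ≤ 90% → does not qualify.
Product B: score 638 < 680; DTI 51.3% > 50%; LTV 77.9% ≤ 80% → does not qualify.
Product C: score 638 < 640; DTI 51.3% > 50%; LTV 77.9% ≤ 97%; employment 68 ≥ 24 mo; reserves 8.3 ≥ 4 mo → does not qualify.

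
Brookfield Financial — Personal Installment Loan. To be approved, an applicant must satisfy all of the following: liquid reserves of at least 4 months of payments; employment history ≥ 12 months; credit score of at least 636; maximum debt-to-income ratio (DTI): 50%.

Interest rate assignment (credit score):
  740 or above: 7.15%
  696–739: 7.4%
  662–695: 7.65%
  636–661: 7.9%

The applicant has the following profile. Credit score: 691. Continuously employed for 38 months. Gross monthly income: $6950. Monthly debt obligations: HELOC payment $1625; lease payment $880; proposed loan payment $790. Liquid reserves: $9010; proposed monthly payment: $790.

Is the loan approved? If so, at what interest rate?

Credit score 691 ≥ 636 (meets minimum)
Total monthly debts = (1,625 + 880 + 790) = 3,295. DTI: 3,295 ÷ 6,950 = 47.4%, within the 50% cap
Reserves = 9,010/790 = 11.4 months ≥ 4
Employment 38 ≥ 12 months
All requirements met. Score 691 falls in the 662–695 tier → 7.65%.

Approved at 7.65%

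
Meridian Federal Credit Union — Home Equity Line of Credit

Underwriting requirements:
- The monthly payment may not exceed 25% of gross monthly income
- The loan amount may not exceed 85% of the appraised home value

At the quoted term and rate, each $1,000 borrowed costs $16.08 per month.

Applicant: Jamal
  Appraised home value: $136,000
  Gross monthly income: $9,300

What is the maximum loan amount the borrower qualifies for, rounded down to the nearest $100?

Payment cap: 25% × $9,300 = $2,325/month.
At $16.08 per $1,000, that supports 2,325/16.08 × 1,000 ≈ $144,589 → $144,500.
LTV cap: 85% × $136,000 = $115,600 → $115,600.
Binding constraint: loan-to-value.

$115,600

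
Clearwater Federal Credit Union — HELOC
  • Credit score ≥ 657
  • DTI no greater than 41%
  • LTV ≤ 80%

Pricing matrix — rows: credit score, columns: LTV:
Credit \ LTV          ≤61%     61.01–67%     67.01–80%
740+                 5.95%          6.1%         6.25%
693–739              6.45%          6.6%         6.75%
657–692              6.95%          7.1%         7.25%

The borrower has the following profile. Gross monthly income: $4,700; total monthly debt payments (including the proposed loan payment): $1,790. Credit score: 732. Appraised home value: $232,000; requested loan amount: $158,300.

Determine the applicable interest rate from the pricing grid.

6.75%

Credit score 732 ≥ 657; DTI: 1,790 ÷ 4,700 = 38.1%, within the 41% cap
LTV: 158,300 ÷ 232,000 = 68.2%, within 80% cap
Row: 732 falls in 693–739. Column: 68.2% falls in 67.01–80%. Rate = 6.75%.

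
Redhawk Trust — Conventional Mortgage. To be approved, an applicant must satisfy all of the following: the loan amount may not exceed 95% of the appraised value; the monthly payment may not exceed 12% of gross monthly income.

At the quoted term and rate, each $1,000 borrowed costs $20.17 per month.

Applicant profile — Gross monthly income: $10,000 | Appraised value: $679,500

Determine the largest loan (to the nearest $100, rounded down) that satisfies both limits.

Payment cap: 12% × $10,000 = $1,200/month.
At $20.17 per $1,000, that supports 1,200/20.17 × 1,000 ≈ $59,494 → $59,400.
LTV cap: 95% × $679,500 = $645,525 → $645,500.
Binding constraint: payment-to-income.

$59,400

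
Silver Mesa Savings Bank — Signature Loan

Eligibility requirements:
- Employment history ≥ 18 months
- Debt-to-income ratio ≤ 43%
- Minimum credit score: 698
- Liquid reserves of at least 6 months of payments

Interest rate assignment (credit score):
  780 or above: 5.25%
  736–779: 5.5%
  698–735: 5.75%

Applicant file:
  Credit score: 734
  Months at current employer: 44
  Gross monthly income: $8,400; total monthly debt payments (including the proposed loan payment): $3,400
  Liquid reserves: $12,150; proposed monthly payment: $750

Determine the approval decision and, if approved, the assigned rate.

Approved at 5.75%

Credit score 734 ≥ 698 (meets minimum)
Employment 44 ≥ 18 months
DTI: 3,400 ÷ 8,400 = 40.5%, within the 43% cap
Reserves: 12,150 ÷ 750 = 16.2 months (meets 6-month minimum)
All requirements met. Score 734 falls in the 698–735 tier → 5.75%.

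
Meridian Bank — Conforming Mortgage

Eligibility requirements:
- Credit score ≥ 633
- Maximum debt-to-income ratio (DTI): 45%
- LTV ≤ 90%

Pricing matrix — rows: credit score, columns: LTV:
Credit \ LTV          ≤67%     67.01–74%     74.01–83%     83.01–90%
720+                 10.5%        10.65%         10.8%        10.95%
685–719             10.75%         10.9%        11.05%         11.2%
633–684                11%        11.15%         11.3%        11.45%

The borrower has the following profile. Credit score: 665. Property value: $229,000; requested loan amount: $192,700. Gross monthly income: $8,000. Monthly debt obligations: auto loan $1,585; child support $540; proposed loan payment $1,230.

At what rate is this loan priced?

11.45%

Credit score 665 ≥ 633; Total monthly debts = (1,585 + 540 + 1,230) = 3,355. DTI: 3,355 ÷ 8,000 = 41.9%, within the 45% cap
LTV = 192,700/229,000 = 84.1% ≤ 90%
Score 665 is in the 633–684 band; LTV 84.1% is in the 83.01–90% band → 11.45%.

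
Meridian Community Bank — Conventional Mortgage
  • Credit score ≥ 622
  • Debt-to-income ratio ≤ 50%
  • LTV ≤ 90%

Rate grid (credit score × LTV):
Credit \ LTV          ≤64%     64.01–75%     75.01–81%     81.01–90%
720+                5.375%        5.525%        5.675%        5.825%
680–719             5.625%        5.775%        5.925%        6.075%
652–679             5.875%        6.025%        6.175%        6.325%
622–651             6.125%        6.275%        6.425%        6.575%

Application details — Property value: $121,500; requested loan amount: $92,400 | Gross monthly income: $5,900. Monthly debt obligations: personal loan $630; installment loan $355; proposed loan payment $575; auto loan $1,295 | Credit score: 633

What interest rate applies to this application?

6.425%

Credit score 633 ≥ 622; Total monthly debts = (630 + 355 + 575 + 1,295) = 2,855. Debt-to-income = 2,855/5,900 = 48.4% — meets 50% limit
LTV = 92,400/121,500 = 76% ≤ 90%
Row: 633 falls in 622–651. Column: 76% falls in 75.01–81%. Rate = 6.425%.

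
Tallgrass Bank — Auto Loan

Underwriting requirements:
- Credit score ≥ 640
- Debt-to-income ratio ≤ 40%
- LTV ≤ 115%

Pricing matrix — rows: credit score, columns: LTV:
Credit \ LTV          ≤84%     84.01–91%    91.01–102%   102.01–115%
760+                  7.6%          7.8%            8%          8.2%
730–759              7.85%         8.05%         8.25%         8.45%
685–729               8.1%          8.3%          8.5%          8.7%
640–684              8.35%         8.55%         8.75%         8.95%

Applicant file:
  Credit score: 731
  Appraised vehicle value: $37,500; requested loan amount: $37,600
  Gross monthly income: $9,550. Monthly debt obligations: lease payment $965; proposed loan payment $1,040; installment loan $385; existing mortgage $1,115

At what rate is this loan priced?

Credit score 731 ≥ 640; Total monthly debts = (965 + 1,040 + 385 + 1,115) = 3,505. DTI = 3,505/9,550 = 36.7% ≤ 40%
LTV: 37,600 ÷ 37,500 = 100.3%, within 115% cap
Row: 731 falls in 730–759. Column: 100.3% falls in 91.01–102%. Rate = 8.25%.

8.25%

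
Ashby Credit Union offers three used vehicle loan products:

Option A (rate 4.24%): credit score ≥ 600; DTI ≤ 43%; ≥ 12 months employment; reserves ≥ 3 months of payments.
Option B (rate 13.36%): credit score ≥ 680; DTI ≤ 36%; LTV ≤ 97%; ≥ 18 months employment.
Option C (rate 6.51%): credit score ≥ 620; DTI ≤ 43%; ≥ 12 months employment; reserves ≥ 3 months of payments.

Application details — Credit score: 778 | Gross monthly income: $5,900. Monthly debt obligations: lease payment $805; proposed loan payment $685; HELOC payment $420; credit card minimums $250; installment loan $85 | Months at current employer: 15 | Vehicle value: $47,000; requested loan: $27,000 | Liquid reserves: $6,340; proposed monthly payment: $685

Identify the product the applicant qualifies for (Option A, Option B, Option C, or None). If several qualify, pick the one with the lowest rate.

Total debts = (805 + 685 + 420 + 250 + 85) = 2,245; DTI = 2,245/5,900 = 38.1%.
LTV = 27,000/47,000 = 57.4%.
Reserves = 6,340/685 = 9.3 months.
Option A: score 778 ≥ 600; DTI 38.1% ≤ 43%; employment 15 ≥ 12 mo; reserves 9.3 ≥ 3 mo → qualifies.
Option B: score 778 ≥ 680; DTI 38.1% > 36%; LTV 57.4% ≤ 97%; employment 15 < 18 mo → does not qualify.
Option C: score 778 ≥ 620; DTI 38.1% ≤ 43%; employment 15 ≥ 12 mo; reserves 9.3 ≥ 3 mo → qualifies.
Qualifying: Option A, Option C. Lowest rate is 4.24% → Option A.

Option A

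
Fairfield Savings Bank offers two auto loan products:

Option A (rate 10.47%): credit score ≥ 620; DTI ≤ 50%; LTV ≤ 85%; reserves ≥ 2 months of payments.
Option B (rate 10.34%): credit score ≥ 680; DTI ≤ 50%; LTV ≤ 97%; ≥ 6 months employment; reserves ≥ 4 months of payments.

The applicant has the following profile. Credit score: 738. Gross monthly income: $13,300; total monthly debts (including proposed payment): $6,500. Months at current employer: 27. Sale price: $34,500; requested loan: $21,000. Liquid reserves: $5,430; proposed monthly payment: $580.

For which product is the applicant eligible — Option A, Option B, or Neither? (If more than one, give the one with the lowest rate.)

DTI = 6,500/13,300 = 48.9%.
LTV = 21,000/34,500 = 60.9%.
Reserves = 5,430/580 = 9.4 months.
Option A: score 738 ≥ 620; DTI 48.9% ≤ 50%; LTV 60.9% ≤ 85%; reserves 9.4 ≥ 2 mo → qualifies.
Option B: score 738 ≥ 680; DTI 48.9% ≤ 50%; LTV 60.9% ≤ 97%; employment 27 ≥ 6 mo; reserves 9.4 ≥ 4 mo → qualifies.
Qualifying: Option A, Option B. Lowest rate is 10.34% → Option B.

Option B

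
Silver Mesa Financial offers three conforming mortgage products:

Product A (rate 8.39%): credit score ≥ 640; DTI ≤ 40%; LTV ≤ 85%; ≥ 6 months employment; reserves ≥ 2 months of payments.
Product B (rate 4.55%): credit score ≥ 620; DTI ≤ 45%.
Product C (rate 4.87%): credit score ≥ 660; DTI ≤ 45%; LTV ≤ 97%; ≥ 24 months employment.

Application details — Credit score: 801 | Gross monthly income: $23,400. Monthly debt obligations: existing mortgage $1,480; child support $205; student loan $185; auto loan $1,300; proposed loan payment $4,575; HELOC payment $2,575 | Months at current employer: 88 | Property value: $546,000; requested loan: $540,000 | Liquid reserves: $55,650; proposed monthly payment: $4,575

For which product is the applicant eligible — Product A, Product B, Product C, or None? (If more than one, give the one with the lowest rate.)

Product B

Total debts = (1,480 + 205 + 185 + 1,300 + 4,575 + 2,575) = 10,320; DTI = 10,320/23,400 = 44.1%.
LTV = 540,000/546,000 = 98.9%.
Reserves = 55,650/4,575 = 12.2 months.
Product A: score 801 ≥ 640; DTI 44.1% > 40%; LTV 98.9% > 85%; employment 88 ≥ 6 mo; reserves 12.2 ≥ 2 mo → does not qualify.
Product B: score 801 ≥ 620; DTI 44.1% ≤ 45% → qualifies.
Product C: score 801 ≥ 660; DTI 44.1% ≤ 45%; LTV 98.9% > 97%; employment 88 ≥ 24 mo → does not qualify.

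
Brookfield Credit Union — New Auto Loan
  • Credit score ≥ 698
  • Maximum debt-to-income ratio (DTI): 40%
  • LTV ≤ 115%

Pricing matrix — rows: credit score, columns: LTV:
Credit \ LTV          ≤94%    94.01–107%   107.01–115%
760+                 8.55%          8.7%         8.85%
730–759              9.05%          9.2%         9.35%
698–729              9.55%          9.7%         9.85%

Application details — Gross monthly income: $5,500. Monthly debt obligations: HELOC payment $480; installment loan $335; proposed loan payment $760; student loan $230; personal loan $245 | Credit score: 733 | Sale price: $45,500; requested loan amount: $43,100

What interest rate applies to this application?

9.2%

Credit score 733 ≥ 698; Total monthly debts = (480 + 335 + 760 + 230 + 245) = 2,050. DTI: 2,050 ÷ 5,500 = 37.3%, within the 40% cap
LTV = 43,100/45,500 = 94.7% ≤ 115%
Score 733 is in the 730–759 band; LTV 94.7% is in the 94.01–107% band → 9.2%.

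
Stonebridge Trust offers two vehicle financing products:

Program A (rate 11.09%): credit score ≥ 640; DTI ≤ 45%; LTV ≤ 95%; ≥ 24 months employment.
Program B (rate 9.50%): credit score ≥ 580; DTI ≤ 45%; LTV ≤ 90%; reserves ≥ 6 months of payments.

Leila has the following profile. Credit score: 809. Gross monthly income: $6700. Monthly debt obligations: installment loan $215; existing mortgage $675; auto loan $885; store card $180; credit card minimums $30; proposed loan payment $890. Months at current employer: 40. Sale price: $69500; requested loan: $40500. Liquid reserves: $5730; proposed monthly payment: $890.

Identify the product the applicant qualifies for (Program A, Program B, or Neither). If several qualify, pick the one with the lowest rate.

Program B

Total debts = (215 + 675 + 885 + 180 + 30 + 890) = 2,875; DTI = 2,875/6,700 = 42.9%.
LTV = 40,500/69,500 = 58.3%.
Reserves = 5,730/890 = 6.4 months.
Program A: score 809 ≥ 640; DTI 42.9% ≤ 45%; LTV 58.3% ≤ 95%; employment 40 ≥ 24 mo → qualifies.
Program B: score 809 ≥ 580; DTI 42.9% ≤ 45%; LTV 58.3% ≤ 90%; reserves 6.4 ≥ 6 mo → qualifies.
Qualifying: Program A, Program B. Lowest rate is 9.50% → Program B.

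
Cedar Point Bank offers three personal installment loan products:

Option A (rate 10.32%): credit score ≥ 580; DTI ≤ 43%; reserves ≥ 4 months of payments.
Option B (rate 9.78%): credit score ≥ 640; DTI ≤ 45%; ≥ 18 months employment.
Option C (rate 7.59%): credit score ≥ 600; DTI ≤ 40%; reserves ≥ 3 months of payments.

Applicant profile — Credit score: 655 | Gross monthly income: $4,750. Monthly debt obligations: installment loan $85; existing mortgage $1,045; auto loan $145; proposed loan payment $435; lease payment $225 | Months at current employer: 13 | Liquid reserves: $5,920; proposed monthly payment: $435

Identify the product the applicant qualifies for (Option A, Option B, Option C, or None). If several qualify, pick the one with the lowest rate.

Total debts = (85 + 1,045 + 145 + 435 + 225) = 1,935; DTI = 1,935/4,750 = 40.7%.
Reserves = 5,920/435 = 13.6 months.
Option A: score 655 ≥ 580; DTI 40.7% ≤ 43%; reserves 13.6 ≥ 4 mo → qualifies.
Option B: score 655 ≥ 640; DTI 40.7% ≤ 45%; employment 13 < 18 mo → does not qualify.
Option C: score 655 ≥ 600; DTI 40.7% > 40%; reserves 13.6 ≥ 3 mo → does not qualify.

Option A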